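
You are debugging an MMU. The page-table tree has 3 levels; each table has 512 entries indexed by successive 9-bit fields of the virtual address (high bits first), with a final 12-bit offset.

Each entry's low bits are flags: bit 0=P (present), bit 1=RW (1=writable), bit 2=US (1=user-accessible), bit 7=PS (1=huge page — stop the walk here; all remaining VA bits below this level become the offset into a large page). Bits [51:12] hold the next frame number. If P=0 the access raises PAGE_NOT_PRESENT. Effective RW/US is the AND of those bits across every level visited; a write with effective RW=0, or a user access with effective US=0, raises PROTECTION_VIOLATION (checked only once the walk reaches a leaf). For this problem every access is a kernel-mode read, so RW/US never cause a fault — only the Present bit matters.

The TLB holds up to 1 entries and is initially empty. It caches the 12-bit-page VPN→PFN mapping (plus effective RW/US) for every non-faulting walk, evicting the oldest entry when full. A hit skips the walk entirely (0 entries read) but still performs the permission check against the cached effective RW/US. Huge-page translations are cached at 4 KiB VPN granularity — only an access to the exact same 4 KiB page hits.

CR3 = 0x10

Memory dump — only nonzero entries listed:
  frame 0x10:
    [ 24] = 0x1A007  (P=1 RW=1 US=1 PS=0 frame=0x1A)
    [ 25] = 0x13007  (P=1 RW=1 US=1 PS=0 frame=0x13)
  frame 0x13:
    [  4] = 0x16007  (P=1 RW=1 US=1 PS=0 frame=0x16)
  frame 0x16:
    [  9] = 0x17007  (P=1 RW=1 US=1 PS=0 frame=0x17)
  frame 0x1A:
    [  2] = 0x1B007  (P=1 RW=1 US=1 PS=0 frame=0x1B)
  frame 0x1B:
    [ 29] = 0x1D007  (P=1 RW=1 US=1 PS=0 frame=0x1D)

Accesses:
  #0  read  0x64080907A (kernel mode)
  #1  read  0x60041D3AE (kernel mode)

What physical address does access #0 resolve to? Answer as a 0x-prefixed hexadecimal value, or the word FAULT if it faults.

Walk each access:
#0 VA=0x64080907A (r,kernel):
  L0 @0x10[25] → 0x13007  P=1,RW=1,US=1,PS=0
  L1 @0x13[4] → 0x16007  P=1,RW=1,US=1,PS=0
  L2 @0x16[9] → 0x17007  P=1,RW=1,US=1,PS=0
  ⇒ phys 0x1707A  [3 reads]
#1 VA=0x60041D3AE (r,kernel):
  L0 @0x10[24] → 0x1A007  P=1,RW=1,US=1,PS=0
  L1 @0x1A[2] → 0x1B007  P=1,RW=1,US=1,PS=0
  L2 @0x1B[29] → 0x1D007  P=1,RW=1,US=1,PS=0
  ⇒ phys 0x1D3AE  [3 reads]

Access #0 PA: 0x1707A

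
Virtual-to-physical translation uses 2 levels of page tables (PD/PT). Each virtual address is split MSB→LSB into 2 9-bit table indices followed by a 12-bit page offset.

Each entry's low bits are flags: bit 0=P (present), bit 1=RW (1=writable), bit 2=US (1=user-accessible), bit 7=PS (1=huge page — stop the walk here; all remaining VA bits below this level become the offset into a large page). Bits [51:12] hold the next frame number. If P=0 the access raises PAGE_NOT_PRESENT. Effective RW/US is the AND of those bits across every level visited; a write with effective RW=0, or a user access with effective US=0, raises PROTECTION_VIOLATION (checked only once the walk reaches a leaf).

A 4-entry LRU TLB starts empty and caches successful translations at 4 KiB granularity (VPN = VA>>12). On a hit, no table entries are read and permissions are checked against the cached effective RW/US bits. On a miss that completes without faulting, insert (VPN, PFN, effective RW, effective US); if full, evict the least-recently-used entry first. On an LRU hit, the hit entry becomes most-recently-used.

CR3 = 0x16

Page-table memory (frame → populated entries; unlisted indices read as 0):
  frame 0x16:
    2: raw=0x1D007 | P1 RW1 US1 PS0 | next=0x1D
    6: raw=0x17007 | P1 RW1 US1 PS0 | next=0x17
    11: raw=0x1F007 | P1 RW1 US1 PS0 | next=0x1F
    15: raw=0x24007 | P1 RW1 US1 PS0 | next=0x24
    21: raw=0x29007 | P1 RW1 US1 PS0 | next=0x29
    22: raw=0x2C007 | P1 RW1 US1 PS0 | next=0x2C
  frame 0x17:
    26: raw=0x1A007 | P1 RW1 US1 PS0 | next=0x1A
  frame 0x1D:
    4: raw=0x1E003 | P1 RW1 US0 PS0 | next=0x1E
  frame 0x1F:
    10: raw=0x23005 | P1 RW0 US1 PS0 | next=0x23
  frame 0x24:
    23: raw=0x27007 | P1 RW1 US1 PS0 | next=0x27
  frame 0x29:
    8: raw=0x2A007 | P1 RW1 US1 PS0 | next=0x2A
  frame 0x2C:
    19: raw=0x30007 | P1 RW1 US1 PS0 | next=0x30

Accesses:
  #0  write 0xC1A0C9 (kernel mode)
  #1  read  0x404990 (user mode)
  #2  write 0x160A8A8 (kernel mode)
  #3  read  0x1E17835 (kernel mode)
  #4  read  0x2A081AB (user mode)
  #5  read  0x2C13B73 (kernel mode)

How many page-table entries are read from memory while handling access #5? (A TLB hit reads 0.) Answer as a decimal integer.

Walk each access:
#0 VA=0xC1A0C9 (w,kernel):
  [0] read 0x16 idx=6: raw=0x17007 flags P=1 W=1 U=1 S=0
  [1] read 0x17 idx=26: raw=0x1A007 flags P=1 W=1 U=1 S=0
  → PA=0x1A0C9  (2 entries read)
#1 VA=0x404990 (r,user):
  [0] read 0x16 idx=2: raw=0x1D007 flags P=1 W=1 U=1 S=0
  [1] read 0x1D idx=4: raw=0x1E003 flags P=1 W=1 U=0 S=0
  ✗ PROTECTION_VIOLATION  [2 reads]
#2 VA=0x160A8A8 (w,kernel):
  [0] read 0x16 idx=11: raw=0x1F007 flags P=1 W=1 U=1 S=0
  [1] read 0x1F idx=10: raw=0x23005 flags P=1 W=0 U=1 S=0
  ✗ PROTECTION_VIOLATION  [2 reads]
#3 VA=0x1E17835 (r,kernel):
  [0] read 0x16 idx=15: raw=0x24007 flags P=1 W=1 U=1 S=0
  [1] read 0x24 idx=23: raw=0x27007 flags P=1 W=1 U=1 S=0
  → PA=0x27835  (2 entries read)
#4 VA=0x2A081AB (r,user):
  [0] read 0x16 idx=21: raw=0x29007 flags P=1 W=1 U=1 S=0
  [1] read 0x29 idx=8: raw=0x2A007 flags P=1 W=1 U=1 S=0
  → PA=0x2A1AB  (2 entries read)
#5 VA=0x2C13B73 (r,kernel):
  [0] read 0x16 idx=22: raw=0x2C007 flags P=1 W=1 U=1 S=0
  [1] read 0x2C idx=19: raw=0x30007 flags P=1 W=1 U=1 S=0
  → PA=0x30B73  (2 entries read)

Entries read for #5: 2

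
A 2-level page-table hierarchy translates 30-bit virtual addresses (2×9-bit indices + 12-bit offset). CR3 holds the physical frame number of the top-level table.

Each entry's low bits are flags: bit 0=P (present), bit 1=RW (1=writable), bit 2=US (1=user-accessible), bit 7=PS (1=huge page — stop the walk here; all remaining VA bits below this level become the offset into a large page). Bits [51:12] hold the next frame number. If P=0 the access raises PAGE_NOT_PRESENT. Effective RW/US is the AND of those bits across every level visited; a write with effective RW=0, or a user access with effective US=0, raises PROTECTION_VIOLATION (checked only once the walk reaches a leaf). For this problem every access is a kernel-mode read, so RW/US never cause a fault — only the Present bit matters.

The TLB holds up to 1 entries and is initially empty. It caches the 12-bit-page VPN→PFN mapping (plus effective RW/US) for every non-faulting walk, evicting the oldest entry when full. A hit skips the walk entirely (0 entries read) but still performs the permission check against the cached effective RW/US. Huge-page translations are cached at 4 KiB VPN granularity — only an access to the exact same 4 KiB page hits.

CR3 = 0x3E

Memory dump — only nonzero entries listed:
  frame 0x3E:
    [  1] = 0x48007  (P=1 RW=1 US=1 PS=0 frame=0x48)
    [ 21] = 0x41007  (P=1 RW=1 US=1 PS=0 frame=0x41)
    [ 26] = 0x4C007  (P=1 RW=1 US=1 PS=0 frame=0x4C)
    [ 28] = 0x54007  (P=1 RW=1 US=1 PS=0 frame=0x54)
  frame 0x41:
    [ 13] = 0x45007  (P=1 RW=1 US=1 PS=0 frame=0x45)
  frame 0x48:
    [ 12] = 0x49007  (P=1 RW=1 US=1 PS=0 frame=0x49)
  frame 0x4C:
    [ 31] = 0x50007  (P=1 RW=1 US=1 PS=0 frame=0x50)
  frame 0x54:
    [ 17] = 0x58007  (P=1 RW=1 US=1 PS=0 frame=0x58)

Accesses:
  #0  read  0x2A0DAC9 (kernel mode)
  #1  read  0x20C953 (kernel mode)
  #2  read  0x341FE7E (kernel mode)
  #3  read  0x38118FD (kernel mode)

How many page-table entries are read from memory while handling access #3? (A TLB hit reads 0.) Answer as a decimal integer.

Per-access translation:
#0 VA=0x2A0DAC9 (r,kernel):
  lvl0: tbl 0x3E, slot 21 ⇒ 0x41007 (P1/RW1/US1/PS0)
  lvl1: tbl 0x41, slot 13 ⇒ 0x45007 (P1/RW1/US1/PS0)
  → PA=0x45AC9  (2 entries read)
#1 VA=0x20C953 (r,kernel):
  lvl0: tbl 0x3E, slot 1 ⇒ 0x48007 (P1/RW1/US1/PS0)
  lvl1: tbl 0x48, slot 12 ⇒ 0x49007 (P1/RW1/US1/PS0)
  → PA=0x49953  (2 entries read)
#2 VA=0x341FE7E (r,kernel):
  lvl0: tbl 0x3E, slot 26 ⇒ 0x4C007 (P1/RW1/US1/PS0)
  lvl1: tbl 0x4C, slot 31 ⇒ 0x50007 (P1/RW1/US1/PS0)
  → PA=0x50E7E  (2 entries read)
#3 VA=0x38118FD (r,kernel):
  lvl0: tbl 0x3E, slot 28 ⇒ 0x54007 (P1/RW1/US1/PS0)
  lvl1: tbl 0x54, slot 17 ⇒ 0x58007 (P1/RW1/US1/PS0)
  → PA=0x588FD  (2 entries read)

Entries read for #3: 2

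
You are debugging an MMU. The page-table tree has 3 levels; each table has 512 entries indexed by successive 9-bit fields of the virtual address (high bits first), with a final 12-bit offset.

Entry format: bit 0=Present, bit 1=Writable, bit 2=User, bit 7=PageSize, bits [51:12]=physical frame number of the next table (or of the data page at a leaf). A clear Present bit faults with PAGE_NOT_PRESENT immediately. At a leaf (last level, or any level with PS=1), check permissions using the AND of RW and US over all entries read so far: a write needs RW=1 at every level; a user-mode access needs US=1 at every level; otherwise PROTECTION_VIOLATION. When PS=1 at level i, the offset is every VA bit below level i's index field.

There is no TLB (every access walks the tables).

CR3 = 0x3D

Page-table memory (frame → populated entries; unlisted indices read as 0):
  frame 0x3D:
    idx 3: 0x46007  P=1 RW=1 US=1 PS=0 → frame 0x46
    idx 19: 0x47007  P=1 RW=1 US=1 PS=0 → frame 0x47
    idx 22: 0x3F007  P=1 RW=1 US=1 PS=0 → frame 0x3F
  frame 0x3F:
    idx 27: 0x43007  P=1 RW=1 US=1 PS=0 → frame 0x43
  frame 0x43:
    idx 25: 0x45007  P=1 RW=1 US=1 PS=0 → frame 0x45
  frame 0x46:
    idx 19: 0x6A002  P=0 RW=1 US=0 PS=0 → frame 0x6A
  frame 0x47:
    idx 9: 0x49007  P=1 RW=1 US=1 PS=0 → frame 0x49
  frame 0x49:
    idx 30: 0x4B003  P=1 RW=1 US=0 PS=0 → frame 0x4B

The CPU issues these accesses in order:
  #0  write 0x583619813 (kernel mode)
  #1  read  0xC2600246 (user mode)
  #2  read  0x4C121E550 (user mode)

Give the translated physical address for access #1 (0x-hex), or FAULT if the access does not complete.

Trace:
#0 VA=0x583619813 (w,kernel):
  L0 @0x3D[22] → 0x3F007  P=1,RW=1,US=1,PS=0
  L1 @0x3F[27] → 0x43007  P=1,RW=1,US=1,PS=0
  L2 @0x43[25] → 0x45007  P=1,RW=1,US=1,PS=0
  ⇒ phys 0x45813  [3 reads]
#1 VA=0xC2600246 (r,user):
  L0 @0x3D[3] → 0x46007  P=1,RW=1,US=1,PS=0
  L1 @0x46[19] → 0x6A002  P=0,RW=1,US=0,PS=0
  ✗ PAGE_NOT_PRESENT  [2 reads]
#2 VA=0x4C121E550 (r,user):
  L0 @0x3D[19] → 0x47007  P=1,RW=1,US=1,PS=0
  L1 @0x47[9] → 0x49007  P=1,RW=1,US=1,PS=0
  L2 @0x49[30] → 0x4B003  P=1,RW=1,US=0,PS=0
  ✗ PROTECTION_VIOLATION  [3 reads]

Access #1 PA: FAULT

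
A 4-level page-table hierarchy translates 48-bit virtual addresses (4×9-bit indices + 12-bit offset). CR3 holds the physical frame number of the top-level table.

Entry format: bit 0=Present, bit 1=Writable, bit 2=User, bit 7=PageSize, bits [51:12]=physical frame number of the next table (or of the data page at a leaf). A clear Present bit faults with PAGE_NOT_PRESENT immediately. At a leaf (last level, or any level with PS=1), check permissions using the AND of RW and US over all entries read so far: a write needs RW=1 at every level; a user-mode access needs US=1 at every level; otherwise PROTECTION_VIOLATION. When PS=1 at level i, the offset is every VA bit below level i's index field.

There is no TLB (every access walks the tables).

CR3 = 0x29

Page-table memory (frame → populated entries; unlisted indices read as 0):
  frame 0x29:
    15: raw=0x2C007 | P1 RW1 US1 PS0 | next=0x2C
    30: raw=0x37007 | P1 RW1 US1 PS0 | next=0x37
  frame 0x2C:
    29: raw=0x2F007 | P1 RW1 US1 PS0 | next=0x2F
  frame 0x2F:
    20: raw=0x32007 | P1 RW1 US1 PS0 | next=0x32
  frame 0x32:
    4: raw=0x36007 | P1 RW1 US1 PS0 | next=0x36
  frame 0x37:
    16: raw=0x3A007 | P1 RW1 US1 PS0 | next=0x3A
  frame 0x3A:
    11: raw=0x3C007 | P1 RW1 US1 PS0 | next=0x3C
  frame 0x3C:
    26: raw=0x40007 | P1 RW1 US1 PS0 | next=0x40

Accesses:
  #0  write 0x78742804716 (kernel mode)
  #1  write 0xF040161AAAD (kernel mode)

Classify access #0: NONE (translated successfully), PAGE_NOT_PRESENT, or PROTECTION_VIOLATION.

Trace:
#0 VA=0x78742804716 (w,kernel):
  L0: frame=0x29 idx=15 entry=0x2C007 [P=1 RW=1 US=1 PS=0]
  L1: frame=0x2C idx=29 entry=0x2F007 [P=1 RW=1 US=1 PS=0]
  L2: frame=0x2F idx=20 entry=0x32007 [P=1 RW=1 US=1 PS=0]
  L3: frame=0x32 idx=4 entry=0x36007 [P=1 RW=1 US=1 PS=0]
  ✓ 0x36716  — 4 lookups
#1 VA=0xF040161AAAD (w,kernel):
  L0: frame=0x29 idx=30 entry=0x37007 [P=1 RW=1 US=1 PS=0]
  L1: frame=0x37 idx=16 entry=0x3A007 [P=1 RW=1 US=1 PS=0]
  L2: frame=0x3A idx=11 entry=0x3C007 [P=1 RW=1 US=1 PS=0]
  L3: frame=0x3C idx=26 entry=0x40007 [P=1 RW=1 US=1 PS=0]
  ✓ 0x40AAD  — 4 lookups

Access #0 fault: NONE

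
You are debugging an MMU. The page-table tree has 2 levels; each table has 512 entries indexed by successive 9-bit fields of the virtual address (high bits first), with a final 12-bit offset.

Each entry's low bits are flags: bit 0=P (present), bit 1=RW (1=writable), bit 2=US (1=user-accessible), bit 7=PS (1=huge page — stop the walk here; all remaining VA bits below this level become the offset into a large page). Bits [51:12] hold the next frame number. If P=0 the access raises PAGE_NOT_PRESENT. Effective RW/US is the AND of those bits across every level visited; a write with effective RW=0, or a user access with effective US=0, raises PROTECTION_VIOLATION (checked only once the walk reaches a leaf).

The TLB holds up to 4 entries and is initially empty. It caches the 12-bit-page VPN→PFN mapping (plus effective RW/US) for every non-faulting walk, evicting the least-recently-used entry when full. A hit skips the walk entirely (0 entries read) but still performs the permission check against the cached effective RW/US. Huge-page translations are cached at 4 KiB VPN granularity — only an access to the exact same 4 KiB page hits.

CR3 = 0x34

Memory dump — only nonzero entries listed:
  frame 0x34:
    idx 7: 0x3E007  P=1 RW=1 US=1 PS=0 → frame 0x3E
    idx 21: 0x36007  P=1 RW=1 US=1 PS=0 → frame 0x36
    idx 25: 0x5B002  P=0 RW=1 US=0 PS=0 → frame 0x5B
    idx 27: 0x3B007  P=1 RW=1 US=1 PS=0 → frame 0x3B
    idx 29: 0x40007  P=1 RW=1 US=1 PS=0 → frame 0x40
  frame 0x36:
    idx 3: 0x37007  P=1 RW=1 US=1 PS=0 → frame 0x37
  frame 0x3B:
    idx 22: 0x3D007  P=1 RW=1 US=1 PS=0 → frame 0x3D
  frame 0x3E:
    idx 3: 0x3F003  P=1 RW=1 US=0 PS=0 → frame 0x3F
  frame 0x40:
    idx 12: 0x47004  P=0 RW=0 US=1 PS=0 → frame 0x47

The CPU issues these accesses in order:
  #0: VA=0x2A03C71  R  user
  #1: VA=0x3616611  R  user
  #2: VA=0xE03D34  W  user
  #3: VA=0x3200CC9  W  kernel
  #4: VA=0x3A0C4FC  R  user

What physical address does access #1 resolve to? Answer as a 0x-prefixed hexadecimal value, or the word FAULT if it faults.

Trace:
#0 VA=0x2A03C71 (r,user):
  lvl0: tbl 0x34, slot 21 ⇒ 0x36007 (P1/RW1/US1/PS0)
  lvl1: tbl 0x36, slot 3 ⇒ 0x37007 (P1/RW1/US1/PS0)
  ✓ 0x37C71  — 2 lookups
#1 VA=0x3616611 (r,user):
  lvl0: tbl 0x34, slot 27 ⇒ 0x3B007 (P1/RW1/US1/PS0)
  lvl1: tbl 0x3B, slot 22 ⇒ 0x3D007 (P1/RW1/US1/PS0)
  ✓ 0x3D611  — 2 lookups
#2 VA=0xE03D34 (w,user):
  lvl0: tbl 0x34, slot 7 ⇒ 0x3E007 (P1/RW1/US1/PS0)
  lvl1: tbl 0x3E, slot 3 ⇒ 0x3F003 (P1/RW1/US0/PS0)
  ⇒ fault: PROTECTION_VIOLATION  — 2 lookups
#3 VA=0x3200CC9 (w,kernel):
  lvl0: tbl 0x34, slot 25 ⇒ 0x5B002 (P0/RW1/US0/PS0)
  ⇒ fault: PAGE_NOT_PRESENT  — 1 lookups
#4 VA=0x3A0C4FC (r,user):
  lvl0: tbl 0x34, slot 29 ⇒ 0x40007 (P1/RW1/US1/PS0)
  lvl1: tbl 0x40, slot 12 ⇒ 0x47004 (P0/RW0/US1/PS0)
  ⇒ fault: PAGE_NOT_PRESENT  — 2 lookups

Access #1 PA: 0x3D611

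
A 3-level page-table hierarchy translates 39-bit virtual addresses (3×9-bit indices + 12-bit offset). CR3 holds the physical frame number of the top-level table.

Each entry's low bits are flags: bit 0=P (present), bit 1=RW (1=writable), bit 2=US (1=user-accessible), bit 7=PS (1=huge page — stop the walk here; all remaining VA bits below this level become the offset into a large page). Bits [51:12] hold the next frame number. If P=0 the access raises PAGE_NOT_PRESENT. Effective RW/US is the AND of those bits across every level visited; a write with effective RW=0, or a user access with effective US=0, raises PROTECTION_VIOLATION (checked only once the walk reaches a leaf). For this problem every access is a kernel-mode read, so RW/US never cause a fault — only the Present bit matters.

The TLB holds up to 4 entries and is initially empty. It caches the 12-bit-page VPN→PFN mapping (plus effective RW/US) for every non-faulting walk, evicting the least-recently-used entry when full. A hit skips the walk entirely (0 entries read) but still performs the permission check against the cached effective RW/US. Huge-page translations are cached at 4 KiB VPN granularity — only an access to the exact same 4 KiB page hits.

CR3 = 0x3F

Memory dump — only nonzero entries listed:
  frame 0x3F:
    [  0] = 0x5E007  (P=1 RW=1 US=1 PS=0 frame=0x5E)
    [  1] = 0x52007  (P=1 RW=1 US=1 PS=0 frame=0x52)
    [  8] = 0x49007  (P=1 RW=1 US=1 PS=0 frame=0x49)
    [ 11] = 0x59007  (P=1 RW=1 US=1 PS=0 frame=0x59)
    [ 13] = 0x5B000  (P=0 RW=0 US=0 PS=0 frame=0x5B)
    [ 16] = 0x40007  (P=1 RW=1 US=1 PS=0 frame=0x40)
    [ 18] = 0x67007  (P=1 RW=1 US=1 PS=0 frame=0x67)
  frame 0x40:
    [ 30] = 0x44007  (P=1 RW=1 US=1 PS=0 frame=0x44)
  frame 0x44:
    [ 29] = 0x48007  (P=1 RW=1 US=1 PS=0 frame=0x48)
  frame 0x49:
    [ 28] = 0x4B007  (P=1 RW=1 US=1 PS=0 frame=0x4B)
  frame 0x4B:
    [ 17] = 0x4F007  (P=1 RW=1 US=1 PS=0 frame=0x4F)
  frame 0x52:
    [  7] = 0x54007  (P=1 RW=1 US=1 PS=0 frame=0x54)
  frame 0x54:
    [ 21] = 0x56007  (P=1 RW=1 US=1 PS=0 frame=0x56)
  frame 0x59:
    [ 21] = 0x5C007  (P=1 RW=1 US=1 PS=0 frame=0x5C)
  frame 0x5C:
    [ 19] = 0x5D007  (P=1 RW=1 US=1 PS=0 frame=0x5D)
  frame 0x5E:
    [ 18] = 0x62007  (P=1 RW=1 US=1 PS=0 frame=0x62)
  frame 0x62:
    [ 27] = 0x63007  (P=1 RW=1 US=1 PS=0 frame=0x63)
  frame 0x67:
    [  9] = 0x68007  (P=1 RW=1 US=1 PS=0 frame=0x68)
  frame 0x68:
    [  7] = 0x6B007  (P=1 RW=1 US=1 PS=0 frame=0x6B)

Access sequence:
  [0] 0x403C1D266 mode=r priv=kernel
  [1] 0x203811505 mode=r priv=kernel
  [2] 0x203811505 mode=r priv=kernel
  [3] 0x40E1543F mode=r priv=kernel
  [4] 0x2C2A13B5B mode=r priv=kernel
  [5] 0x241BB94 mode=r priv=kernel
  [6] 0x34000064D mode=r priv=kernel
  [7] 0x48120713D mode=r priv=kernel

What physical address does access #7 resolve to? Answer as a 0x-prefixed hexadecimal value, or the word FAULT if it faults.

Trace:
#0 VA=0x403C1D266 (r,kernel):
  L0 @0x3F[16] → 0x40007  P=1,RW=1,US=1,PS=0
  L1 @0x40[30] → 0x44007  P=1,RW=1,US=1,PS=0
  L2 @0x44[29] → 0x48007  P=1,RW=1,US=1,PS=0
  ⇒ phys 0x48266  [3 reads]
#1 VA=0x203811505 (r,kernel):
  L0 @0x3F[8] → 0x49007  P=1,RW=1,US=1,PS=0
  L1 @0x49[28] → 0x4B007  P=1,RW=1,US=1,PS=0
  L2 @0x4B[17] → 0x4F007  P=1,RW=1,US=1,PS=0
  ⇒ phys 0x4F505  [3 reads]
#2 VA=0x203811505 (r,kernel):
  TLB hit vpn=0x203811 → PA=0x4F505
#3 VA=0x40E1543F (r,kernel):
  L0 @0x3F[1] → 0x52007  P=1,RW=1,US=1,PS=0
  L1 @0x52[7] → 0x54007  P=1,RW=1,US=1,PS=0
  L2 @0x54[21] → 0x56007  P=1,RW=1,US=1,PS=0
  ⇒ phys 0x5643F  [3 reads]
#4 VA=0x2C2A13B5B (r,kernel):
  L0 @0x3F[11] → 0x59007  P=1,RW=1,US=1,PS=0
  L1 @0x59[21] → 0x5C007  P=1,RW=1,US=1,PS=0
  L2 @0x5C[19] → 0x5D007  P=1,RW=1,US=1,PS=0
  ⇒ phys 0x5DB5B  [3 reads]
#5 VA=0x241BB94 (r,kernel):
  L0 @0x3F[0] → 0x5E007  P=1,RW=1,US=1,PS=0
  L1 @0x5E[18] → 0x62007  P=1,RW=1,US=1,PS=0
  L2 @0x62[27] → 0x63007  P=1,RW=1,US=1,PS=0
  ⇒ phys 0x63B94  [3 reads]
#6 VA=0x34000064D (r,kernel):
  L0 @0x3F[13] → 0x5B000  P=0,RW=0,US=0,PS=0
  → PAGE_NOT_PRESENT  (1 entries read)
#7 VA=0x48120713D (r,kernel):
  L0 @0x3F[18] → 0x67007  P=1,RW=1,US=1,PS=0
  L1 @0x67[9] → 0x68007  P=1,RW=1,US=1,PS=0
  L2 @0x68[7] → 0x6B007  P=1,RW=1,US=1,PS=0
  ⇒ phys 0x6B13D  [3 reads]

Access #7 PA: 0x6B13D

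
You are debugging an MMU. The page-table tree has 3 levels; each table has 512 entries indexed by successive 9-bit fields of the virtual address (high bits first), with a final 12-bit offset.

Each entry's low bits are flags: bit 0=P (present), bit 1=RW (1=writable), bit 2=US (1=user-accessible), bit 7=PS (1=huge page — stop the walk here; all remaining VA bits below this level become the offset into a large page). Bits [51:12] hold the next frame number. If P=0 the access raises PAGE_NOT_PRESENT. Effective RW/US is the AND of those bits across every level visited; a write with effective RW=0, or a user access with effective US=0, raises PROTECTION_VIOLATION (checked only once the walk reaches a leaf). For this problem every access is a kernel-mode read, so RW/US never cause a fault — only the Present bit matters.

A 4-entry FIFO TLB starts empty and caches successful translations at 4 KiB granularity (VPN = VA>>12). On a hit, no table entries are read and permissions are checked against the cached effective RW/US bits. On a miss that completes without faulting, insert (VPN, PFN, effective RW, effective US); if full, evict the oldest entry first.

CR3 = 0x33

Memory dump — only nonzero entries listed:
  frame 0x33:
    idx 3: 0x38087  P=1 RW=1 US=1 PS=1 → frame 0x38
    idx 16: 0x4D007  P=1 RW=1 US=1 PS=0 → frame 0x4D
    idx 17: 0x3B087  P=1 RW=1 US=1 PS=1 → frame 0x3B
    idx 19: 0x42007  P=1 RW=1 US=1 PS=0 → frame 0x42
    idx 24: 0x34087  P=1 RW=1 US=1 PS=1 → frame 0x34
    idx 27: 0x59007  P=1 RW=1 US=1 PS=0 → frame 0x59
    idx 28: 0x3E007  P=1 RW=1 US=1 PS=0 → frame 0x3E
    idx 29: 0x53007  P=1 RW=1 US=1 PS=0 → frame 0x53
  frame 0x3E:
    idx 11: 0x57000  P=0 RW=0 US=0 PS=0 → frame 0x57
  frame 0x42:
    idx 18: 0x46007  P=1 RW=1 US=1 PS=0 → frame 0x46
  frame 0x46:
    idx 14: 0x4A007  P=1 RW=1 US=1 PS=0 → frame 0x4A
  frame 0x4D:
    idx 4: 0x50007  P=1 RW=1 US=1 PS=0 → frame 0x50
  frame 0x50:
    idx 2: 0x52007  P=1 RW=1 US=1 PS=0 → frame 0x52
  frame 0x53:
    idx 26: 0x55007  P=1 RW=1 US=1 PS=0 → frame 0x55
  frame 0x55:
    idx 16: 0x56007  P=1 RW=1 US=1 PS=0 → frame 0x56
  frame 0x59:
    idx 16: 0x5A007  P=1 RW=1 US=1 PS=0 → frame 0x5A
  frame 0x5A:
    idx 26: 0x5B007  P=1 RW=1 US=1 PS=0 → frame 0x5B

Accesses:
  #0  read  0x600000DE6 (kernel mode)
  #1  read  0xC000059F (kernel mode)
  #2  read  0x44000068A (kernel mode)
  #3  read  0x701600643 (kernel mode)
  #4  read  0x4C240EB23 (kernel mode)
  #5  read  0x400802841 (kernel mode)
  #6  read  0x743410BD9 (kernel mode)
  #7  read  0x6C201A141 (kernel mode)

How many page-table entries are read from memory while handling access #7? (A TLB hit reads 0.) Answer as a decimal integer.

Trace:
#0 VA=0x600000DE6 (r,kernel):
  L0 @0x33[24] → 0x34087  P=1,RW=1,US=1,PS=1
  ✓ 0x34DE6 (huge @L0)  — 1 lookups
#1 VA=0xC000059F (r,kernel):
  L0 @0x33[3] → 0x38087  P=1,RW=1,US=1,PS=1
  ✓ 0x3859F (huge @L0)  — 1 lookups
#2 VA=0x44000068A (r,kernel):
  L0 @0x33[17] → 0x3B087  P=1,RW=1,US=1,PS=1
  ✓ 0x3B68A (huge @L0)  — 1 lookups
#3 VA=0x701600643 (r,kernel):
  L0 @0x33[28] → 0x3E007  P=1,RW=1,US=1,PS=0
  L1 @0x3E[11] → 0x57000  P=0,RW=0,US=0,PS=0
  ✗ PAGE_NOT_PRESENT  [2 reads]
#4 VA=0x4C240EB23 (r,kernel):
  L0 @0x33[19] → 0x42007  P=1,RW=1,US=1,PS=0
  L1 @0x42[18] → 0x46007  P=1,RW=1,US=1,PS=0
  L2 @0x46[14] → 0x4A007  P=1,RW=1,US=1,PS=0
  ✓ 0x4AB23  — 3 lookups
#5 VA=0x400802841 (r,kernel):
  L0 @0x33[16] → 0x4D007  P=1,RW=1,US=1,PS=0
  L1 @0x4D[4] → 0x50007  P=1,RW=1,US=1,PS=0
  L2 @0x50[2] → 0x52007  P=1,RW=1,US=1,PS=0
  ✓ 0x52841  — 3 lookups
#6 VA=0x743410BD9 (r,kernel):
  L0 @0x33[29] → 0x53007  P=1,RW=1,US=1,PS=0
  L1 @0x53[26] → 0x55007  P=1,RW=1,US=1,PS=0
  L2 @0x55[16] → 0x56007  P=1,RW=1,US=1,PS=0
  ✓ 0x56BD9  — 3 lookups
#7 VA=0x6C201A141 (r,kernel):
  L0 @0x33[27] → 0x59007  P=1,RW=1,US=1,PS=0
  L1 @0x59[16] → 0x5A007  P=1,RW=1,US=1,PS=0
  L2 @0x5A[26] → 0x5B007  P=1,RW=1,US=1,PS=0
  ✓ 0x5B141  — 3 lookups

Entries read for #7: 3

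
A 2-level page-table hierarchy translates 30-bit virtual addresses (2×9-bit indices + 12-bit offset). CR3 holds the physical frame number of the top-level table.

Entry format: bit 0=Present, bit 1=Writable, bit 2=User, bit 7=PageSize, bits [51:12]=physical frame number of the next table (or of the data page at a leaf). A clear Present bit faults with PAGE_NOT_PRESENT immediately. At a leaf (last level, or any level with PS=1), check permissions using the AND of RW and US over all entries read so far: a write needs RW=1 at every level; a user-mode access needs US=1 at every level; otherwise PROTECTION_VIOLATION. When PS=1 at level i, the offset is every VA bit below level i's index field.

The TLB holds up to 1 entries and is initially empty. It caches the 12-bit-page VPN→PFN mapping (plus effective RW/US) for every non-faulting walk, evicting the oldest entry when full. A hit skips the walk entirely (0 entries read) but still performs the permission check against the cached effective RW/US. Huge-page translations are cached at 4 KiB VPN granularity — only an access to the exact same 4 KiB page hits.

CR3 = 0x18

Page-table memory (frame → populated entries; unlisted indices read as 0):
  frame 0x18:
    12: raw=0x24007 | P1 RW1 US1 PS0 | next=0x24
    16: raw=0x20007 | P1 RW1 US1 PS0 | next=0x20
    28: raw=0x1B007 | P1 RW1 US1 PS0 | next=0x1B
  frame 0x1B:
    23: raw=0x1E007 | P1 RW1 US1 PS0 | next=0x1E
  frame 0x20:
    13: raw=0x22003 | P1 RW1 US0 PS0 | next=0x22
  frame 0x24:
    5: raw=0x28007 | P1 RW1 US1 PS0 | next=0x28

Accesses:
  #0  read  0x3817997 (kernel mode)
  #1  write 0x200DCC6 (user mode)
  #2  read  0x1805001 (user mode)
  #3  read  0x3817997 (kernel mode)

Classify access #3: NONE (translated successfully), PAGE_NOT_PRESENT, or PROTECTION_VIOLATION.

Trace:
#0 VA=0x3817997 (r,kernel):
  L0: frame=0x18 idx=28 entry=0x1B007 [P=1 RW=1 US=1 PS=0]
  L1: frame=0x1B idx=23 entry=0x1E007 [P=1 RW=1 US=1 PS=0]
  ⇒ phys 0x1E997  [2 reads]
#1 VA=0x200DCC6 (w,user):
  L0: frame=0x18 idx=16 entry=0x20007 [P=1 RW=1 US=1 PS=0]
  L1: frame=0x20 idx=13 entry=0x22003 [P=1 RW=1 US=0 PS=0]
  ✗ PROTECTION_VIOLATION  [2 reads]
#2 VA=0x1805001 (r,user):
  L0: frame=0x18 idx=12 entry=0x24007 [P=1 RW=1 US=1 PS=0]
  L1: frame=0x24 idx=5 entry=0x28007 [P=1 RW=1 US=1 PS=0]
  ⇒ phys 0x28001  [2 reads]
#3 VA=0x3817997 (r,kernel):
  L0: frame=0x18 idx=28 entry=0x1B007 [P=1 RW=1 US=1 PS=0]
  L1: frame=0x1B idx=23 entry=0x1E007 [P=1 RW=1 US=1 PS=0]
  ⇒ phys 0x1E997  [2 reads]

Access #3 fault: NONE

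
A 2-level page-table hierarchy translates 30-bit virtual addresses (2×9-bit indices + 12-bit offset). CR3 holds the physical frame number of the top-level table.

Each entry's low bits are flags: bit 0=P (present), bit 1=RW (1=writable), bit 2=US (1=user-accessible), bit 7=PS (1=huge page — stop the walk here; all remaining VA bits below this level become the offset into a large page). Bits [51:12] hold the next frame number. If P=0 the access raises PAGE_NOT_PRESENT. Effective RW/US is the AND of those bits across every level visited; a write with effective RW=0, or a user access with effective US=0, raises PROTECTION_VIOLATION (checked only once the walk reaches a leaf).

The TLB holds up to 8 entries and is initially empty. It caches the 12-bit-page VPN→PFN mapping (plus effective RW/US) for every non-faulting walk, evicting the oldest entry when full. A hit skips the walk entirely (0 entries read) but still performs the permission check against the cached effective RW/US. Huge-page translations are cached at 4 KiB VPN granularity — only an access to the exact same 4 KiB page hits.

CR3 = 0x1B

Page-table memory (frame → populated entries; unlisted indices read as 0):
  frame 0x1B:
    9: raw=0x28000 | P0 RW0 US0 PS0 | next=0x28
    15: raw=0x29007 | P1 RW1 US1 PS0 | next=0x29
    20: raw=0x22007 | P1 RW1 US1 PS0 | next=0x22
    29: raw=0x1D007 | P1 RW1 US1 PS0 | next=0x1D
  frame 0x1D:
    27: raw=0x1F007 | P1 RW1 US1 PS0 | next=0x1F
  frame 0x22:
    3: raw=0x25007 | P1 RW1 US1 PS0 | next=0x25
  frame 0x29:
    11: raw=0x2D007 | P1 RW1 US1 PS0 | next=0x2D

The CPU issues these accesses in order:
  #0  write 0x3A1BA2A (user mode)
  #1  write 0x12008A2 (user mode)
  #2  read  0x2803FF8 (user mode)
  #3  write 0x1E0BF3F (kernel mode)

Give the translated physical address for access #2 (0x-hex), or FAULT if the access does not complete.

Trace:
#0 VA=0x3A1BA2A (w,user):
  lvl0: tbl 0x1B, slot 29 ⇒ 0x1D007 (P1/RW1/US1/PS0)
  lvl1: tbl 0x1D, slot 27 ⇒ 0x1F007 (P1/RW1/US1/PS0)
  ✓ 0x1FA2A  — 2 lookups
#1 VA=0x12008A2 (w,user):
  lvl0: tbl 0x1B, slot 9 ⇒ 0x28000 (P0/RW0/US0/PS0)
  → PAGE_NOT_PRESENT  (1 entries read)
#2 VA=0x2803FF8 (r,user):
  lvl0: tbl 0x1B, slot 20 ⇒ 0x22007 (P1/RW1/US1/PS0)
  lvl1: tbl 0x22, slot 3 ⇒ 0x25007 (P1/RW1/US1/PS0)
  ✓ 0x25FF8  — 2 lookups
#3 VA=0x1E0BF3F (w,kernel):
  lvl0: tbl 0x1B, slot 15 ⇒ 0x29007 (P1/RW1/US1/PS0)
  lvl1: tbl 0x29, slot 11 ⇒ 0x2D007 (P1/RW1/US1/PS0)
  ✓ 0x2DF3F  — 2 lookups

Access #2 PA: 0x25FF8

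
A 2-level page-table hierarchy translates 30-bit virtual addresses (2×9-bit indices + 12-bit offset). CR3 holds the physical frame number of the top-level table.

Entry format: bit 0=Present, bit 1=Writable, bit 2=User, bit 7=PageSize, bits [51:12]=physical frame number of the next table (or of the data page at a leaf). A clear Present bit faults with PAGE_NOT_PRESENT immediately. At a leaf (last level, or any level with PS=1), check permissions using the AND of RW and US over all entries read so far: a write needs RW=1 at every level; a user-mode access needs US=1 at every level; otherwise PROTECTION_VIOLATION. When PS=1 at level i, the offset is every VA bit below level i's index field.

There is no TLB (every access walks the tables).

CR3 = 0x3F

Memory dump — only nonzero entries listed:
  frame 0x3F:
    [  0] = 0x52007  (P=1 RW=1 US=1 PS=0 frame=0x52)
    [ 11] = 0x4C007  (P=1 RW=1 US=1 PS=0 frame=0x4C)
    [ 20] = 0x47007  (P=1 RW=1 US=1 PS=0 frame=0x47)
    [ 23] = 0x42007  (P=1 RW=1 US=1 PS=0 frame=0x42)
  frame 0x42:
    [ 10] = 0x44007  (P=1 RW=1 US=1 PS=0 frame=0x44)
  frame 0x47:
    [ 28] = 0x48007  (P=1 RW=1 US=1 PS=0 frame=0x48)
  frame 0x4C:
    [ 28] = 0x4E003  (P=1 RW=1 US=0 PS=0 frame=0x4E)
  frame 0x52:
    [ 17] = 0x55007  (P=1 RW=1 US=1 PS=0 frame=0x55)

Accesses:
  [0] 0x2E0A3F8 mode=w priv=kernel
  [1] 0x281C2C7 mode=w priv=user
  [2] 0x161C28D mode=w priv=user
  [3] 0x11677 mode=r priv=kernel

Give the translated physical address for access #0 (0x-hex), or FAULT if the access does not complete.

Trace:
#0 VA=0x2E0A3F8 (w,kernel):
  lvl0: tbl 0x3F, slot 23 ⇒ 0x42007 (P1/RW1/US1/PS0)
  lvl1: tbl 0x42, slot 10 ⇒ 0x44007 (P1/RW1/US1/PS0)
  ⇒ phys 0x443F8  [2 reads]
#1 VA=0x281C2C7 (w,user):
  lvl0: tbl 0x3F, slot 20 ⇒ 0x47007 (P1/RW1/US1/PS0)
  lvl1: tbl 0x47, slot 28 ⇒ 0x48007 (P1/RW1/US1/PS0)
  ⇒ phys 0x482C7  [2 reads]
#2 VA=0x161C28D (w,user):
  lvl0: tbl 0x3F, slot 11 ⇒ 0x4C007 (P1/RW1/US1/PS0)
  lvl1: tbl 0x4C, slot 28 ⇒ 0x4E003 (P1/RW1/US0/PS0)
  ✗ PROTECTION_VIOLATION  [2 reads]
#3 VA=0x11677 (r,kernel):
  lvl0: tbl 0x3F, slot 0 ⇒ 0x52007 (P1/RW1/US1/PS0)
  lvl1: tbl 0x52, slot 17 ⇒ 0x55007 (P1/RW1/US1/PS0)
  ⇒ phys 0x55677  [2 reads]

Access #0 PA: 0x443F8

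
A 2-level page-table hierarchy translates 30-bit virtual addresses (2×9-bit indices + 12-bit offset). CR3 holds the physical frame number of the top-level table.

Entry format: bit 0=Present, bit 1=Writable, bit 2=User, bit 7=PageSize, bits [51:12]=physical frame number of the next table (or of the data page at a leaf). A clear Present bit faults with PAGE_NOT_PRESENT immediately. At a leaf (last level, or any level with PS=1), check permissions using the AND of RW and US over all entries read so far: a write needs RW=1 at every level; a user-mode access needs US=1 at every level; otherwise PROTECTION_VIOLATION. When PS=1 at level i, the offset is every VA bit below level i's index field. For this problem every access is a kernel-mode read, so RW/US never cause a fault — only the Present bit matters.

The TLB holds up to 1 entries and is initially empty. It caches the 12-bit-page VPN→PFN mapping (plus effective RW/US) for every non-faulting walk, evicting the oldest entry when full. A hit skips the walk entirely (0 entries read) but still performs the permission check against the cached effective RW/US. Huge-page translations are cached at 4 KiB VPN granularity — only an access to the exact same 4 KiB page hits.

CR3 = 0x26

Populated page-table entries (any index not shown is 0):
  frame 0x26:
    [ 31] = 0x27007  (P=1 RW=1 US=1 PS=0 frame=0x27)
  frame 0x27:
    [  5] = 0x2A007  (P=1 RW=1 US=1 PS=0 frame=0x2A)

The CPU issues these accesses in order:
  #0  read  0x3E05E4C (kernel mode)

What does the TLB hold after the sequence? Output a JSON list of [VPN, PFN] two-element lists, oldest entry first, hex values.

Trace:
#0 VA=0x3E05E4C (r,kernel):
  lvl0: tbl 0x26, slot 31 ⇒ 0x27007 (P1/RW1/US1/PS0)
  lvl1: tbl 0x27, slot 5 ⇒ 0x2A007 (P1/RW1/US1/PS0)
  ✓ 0x2AE4C  — 2 lookups

TLB: [["0x3E05", "0x2A"]]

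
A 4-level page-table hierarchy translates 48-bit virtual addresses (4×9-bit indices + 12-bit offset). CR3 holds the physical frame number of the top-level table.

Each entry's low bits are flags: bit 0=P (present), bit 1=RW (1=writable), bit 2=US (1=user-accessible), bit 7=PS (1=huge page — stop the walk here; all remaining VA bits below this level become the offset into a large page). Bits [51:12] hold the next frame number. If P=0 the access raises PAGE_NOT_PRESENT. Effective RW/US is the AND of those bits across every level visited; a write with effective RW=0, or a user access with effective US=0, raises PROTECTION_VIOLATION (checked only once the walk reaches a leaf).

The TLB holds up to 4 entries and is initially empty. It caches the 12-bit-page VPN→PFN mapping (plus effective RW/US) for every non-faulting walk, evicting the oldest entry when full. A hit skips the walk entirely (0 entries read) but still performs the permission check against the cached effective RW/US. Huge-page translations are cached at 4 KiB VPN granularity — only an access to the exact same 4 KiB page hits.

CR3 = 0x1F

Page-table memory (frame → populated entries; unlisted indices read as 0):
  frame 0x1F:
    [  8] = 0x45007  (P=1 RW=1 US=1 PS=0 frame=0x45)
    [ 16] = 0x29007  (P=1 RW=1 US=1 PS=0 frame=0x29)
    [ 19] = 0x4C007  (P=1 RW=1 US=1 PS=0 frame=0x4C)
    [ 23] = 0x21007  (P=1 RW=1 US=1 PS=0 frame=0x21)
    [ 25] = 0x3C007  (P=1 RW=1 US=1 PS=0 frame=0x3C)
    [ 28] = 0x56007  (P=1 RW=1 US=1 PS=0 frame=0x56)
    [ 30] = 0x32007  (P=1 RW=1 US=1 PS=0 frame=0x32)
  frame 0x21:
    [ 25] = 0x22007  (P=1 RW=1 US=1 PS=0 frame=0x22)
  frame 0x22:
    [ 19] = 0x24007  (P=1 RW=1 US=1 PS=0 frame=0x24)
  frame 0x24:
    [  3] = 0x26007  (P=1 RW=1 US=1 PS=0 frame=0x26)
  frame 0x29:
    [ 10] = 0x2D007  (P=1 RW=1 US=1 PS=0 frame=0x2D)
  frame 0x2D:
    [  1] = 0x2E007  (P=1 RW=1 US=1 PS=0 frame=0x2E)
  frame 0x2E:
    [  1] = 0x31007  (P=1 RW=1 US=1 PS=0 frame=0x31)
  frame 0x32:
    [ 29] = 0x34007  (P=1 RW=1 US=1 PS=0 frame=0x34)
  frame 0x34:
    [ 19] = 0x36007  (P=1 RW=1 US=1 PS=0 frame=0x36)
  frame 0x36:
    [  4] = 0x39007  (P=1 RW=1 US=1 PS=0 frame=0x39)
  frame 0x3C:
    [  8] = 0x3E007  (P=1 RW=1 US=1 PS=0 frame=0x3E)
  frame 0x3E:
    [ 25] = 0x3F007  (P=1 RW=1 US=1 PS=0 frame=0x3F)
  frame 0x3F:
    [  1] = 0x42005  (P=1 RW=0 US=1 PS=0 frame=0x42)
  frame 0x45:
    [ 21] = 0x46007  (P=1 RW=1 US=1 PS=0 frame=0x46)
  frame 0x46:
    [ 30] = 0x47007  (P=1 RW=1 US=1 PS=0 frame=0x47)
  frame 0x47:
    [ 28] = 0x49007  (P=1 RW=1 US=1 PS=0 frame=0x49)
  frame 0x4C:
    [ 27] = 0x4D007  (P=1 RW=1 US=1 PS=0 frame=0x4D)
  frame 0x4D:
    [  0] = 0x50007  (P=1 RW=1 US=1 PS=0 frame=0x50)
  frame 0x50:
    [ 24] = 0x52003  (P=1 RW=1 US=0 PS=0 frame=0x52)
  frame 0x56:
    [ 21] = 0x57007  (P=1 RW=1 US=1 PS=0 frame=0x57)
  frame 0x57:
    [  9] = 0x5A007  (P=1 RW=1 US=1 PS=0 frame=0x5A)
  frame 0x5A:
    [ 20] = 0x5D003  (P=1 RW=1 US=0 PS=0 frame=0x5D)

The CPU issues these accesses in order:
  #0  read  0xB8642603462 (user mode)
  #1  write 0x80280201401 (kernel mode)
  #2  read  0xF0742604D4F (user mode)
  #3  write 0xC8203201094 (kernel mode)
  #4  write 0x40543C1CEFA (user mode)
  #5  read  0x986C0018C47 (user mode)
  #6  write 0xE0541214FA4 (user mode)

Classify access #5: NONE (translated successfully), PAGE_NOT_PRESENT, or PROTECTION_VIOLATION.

Walk each access:
#0 VA=0xB8642603462 (r,user):
  L0: frame=0x1F idx=23 entry=0x21007 [P=1 RW=1 US=1 PS=0]
  L1: frame=0x21 idx=25 entry=0x22007 [P=1 RW=1 US=1 PS=0]
  L2: frame=0x22 idx=19 entry=0x24007 [P=1 RW=1 US=1 PS=0]
  L3: frame=0x24 idx=3 entry=0x26007 [P=1 RW=1 US=1 PS=0]
  ⇒ phys 0x26462  [4 reads]
#1 VA=0x80280201401 (w,kernel):
  L0: frame=0x1F idx=16 entry=0x29007 [P=1 RW=1 US=1 PS=0]
  L1: frame=0x29 idx=10 entry=0x2D007 [P=1 RW=1 US=1 PS=0]
  L2: frame=0x2D idx=1 entry=0x2E007 [P=1 RW=1 US=1 PS=0]
  L3: frame=0x2E idx=1 entry=0x31007 [P=1 RW=1 US=1 PS=0]
  ⇒ phys 0x31401  [4 reads]
#2 VA=0xF0742604D4F (r,user):
  L0: frame=0x1F idx=30 entry=0x32007 [P=1 RW=1 US=1 PS=0]
  L1: frame=0x32 idx=29 entry=0x34007 [P=1 RW=1 US=1 PS=0]
  L2: frame=0x34 idx=19 entry=0x36007 [P=1 RW=1 US=1 PS=0]
  L3: frame=0x36 idx=4 entry=0x39007 [P=1 RW=1 US=1 PS=0]
  ⇒ phys 0x39D4F  [4 reads]
#3 VA=0xC8203201094 (w,kernel):
  L0: frame=0x1F idx=25 entry=0x3C007 [P=1 RW=1 US=1 PS=0]
  L1: frame=0x3C idx=8 entry=0x3E007 [P=1 RW=1 US=1 PS=0]
  L2: frame=0x3E idx=25 entry=0x3F007 [P=1 RW=1 US=1 PS=0]
  L3: frame=0x3F idx=1 entry=0x42005 [P=1 RW=0 US=1 PS=0]
  ⇒ fault: PROTECTION_VIOLATION  — 4 lookups
#4 VA=0x40543C1CEFA (w,user):
  L0: frame=0x1F idx=8 entry=0x45007 [P=1 RW=1 US=1 PS=0]
  L1: frame=0x45 idx=21 entry=0x46007 [P=1 RW=1 US=1 PS=0]
  L2: frame=0x46 idx=30 entry=0x47007 [P=1 RW=1 US=1 PS=0]
  L3: frame=0x47 idx=28 entry=0x49007 [P=1 RW=1 US=1 PS=0]
  ⇒ phys 0x49EFA  [4 reads]
#5 VA=0x986C0018C47 (r,user):
  L0: frame=0x1F idx=19 entry=0x4C007 [P=1 RW=1 US=1 PS=0]
  L1: frame=0x4C idx=27 entry=0x4D007 [P=1 RW=1 US=1 PS=0]
  L2: frame=0x4D idx=0 entry=0x50007 [P=1 RW=1 US=1 PS=0]
  L3: frame=0x50 idx=24 entry=0x52003 [P=1 RW=1 US=0 PS=0]
  ⇒ fault: PROTECTION_VIOLATION  — 4 lookups
#6 VA=0xE0541214FA4 (w,user):
  L0: frame=0x1F idx=28 entry=0x56007 [P=1 RW=1 US=1 PS=0]
  L1: frame=0x56 idx=21 entry=0x57007 [P=1 RW=1 US=1 PS=0]
  L2: frame=0x57 idx=9 entry=0x5A007 [P=1 RW=1 US=1 PS=0]
  L3: frame=0x5A idx=20 entry=0x5D003 [P=1 RW=1 US=0 PS=0]
  ⇒ fault: PROTECTION_VIOLATION  — 4 lookups

Access #5 fault: PROTECTION_VIOLATION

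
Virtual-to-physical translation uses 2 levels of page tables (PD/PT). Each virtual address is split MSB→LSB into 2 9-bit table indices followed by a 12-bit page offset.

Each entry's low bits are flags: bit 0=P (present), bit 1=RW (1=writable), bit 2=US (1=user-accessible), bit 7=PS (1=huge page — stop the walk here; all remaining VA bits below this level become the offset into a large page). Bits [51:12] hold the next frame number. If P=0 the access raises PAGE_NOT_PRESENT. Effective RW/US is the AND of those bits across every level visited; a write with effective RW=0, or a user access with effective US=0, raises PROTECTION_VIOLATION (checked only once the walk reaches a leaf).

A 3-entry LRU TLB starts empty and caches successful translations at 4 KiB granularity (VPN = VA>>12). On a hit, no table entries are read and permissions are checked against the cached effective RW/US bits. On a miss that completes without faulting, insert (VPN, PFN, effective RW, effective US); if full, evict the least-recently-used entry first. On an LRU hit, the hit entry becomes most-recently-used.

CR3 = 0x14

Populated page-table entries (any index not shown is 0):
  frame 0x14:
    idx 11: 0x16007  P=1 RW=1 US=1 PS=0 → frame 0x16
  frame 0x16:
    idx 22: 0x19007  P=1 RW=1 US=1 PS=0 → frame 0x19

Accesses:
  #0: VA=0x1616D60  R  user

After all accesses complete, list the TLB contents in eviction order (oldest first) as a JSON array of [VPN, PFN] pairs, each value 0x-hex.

Trace:
#0 VA=0x1616D60 (r,user):
  L0 @0x14[11] → 0x16007  P=1,RW=1,US=1,PS=0
  L1 @0x16[22] → 0x19007  P=1,RW=1,US=1,PS=0
  ✓ 0x19D60  — 2 lookups

TLB: [["0x1616", "0x19"]]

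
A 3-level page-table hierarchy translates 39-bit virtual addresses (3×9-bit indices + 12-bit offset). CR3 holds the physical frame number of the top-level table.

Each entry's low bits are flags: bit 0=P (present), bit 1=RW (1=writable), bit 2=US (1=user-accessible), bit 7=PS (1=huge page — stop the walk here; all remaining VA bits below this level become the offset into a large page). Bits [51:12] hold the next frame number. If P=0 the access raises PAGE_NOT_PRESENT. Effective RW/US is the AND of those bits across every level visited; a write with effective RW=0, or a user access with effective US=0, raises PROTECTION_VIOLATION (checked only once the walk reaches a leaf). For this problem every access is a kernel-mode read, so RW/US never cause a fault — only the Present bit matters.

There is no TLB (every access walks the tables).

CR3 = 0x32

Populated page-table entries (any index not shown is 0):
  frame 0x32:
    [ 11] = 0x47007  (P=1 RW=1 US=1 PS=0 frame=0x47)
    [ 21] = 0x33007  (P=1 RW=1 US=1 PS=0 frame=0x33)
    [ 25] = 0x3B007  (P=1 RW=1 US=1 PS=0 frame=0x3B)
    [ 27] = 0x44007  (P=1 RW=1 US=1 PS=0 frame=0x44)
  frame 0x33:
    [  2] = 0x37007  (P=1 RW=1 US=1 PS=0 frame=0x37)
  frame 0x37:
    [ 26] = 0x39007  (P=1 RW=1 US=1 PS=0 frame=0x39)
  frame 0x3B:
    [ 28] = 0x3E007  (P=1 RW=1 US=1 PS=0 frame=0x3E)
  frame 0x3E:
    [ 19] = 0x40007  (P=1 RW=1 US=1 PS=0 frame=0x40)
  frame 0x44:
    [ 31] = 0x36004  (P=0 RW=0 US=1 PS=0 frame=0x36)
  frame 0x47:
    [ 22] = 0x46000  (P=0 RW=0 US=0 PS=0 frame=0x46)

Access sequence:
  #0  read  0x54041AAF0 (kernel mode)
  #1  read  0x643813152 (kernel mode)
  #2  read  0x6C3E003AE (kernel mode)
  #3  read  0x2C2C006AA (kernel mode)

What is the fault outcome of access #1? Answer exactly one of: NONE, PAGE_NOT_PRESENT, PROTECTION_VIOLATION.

Walk each access:
#0 VA=0x54041AAF0 (r,kernel):
  lvl0: tbl 0x32, slot 21 ⇒ 0x33007 (P1/RW1/US1/PS0)
  lvl1: tbl 0x33, slot 2 ⇒ 0x37007 (P1/RW1/US1/PS0)
  lvl2: tbl 0x37, slot 26 ⇒ 0x39007 (P1/RW1/US1/PS0)
  → PA=0x39AF0  (3 entries read)
#1 VA=0x643813152 (r,kernel):
  lvl0: tbl 0x32, slot 25 ⇒ 0x3B007 (P1/RW1/US1/PS0)
  lvl1: tbl 0x3B, slot 28 ⇒ 0x3E007 (P1/RW1/US1/PS0)
  lvl2: tbl 0x3E, slot 19 ⇒ 0x40007 (P1/RW1/US1/PS0)
  → PA=0x40152  (3 entries read)
#2 VA=0x6C3E003AE (r,kernel):
  lvl0: tbl 0x32, slot 27 ⇒ 0x44007 (P1/RW1/US1/PS0)
  lvl1: tbl 0x44, slot 31 ⇒ 0x36004 (P0/RW0/US1/PS0)
  ⇒ fault: PAGE_NOT_PRESENT  — 2 lookups
#3 VA=0x2C2C006AA (r,kernel):
  lvl0: tbl 0x32, slot 11 ⇒ 0x47007 (P1/RW1/US1/PS0)
  lvl1: tbl 0x47, slot 22 ⇒ 0x46000 (P0/RW0/US0/PS0)
  ⇒ fault: PAGE_NOT_PRESENT  — 2 lookups

Access #1 fault: NONE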